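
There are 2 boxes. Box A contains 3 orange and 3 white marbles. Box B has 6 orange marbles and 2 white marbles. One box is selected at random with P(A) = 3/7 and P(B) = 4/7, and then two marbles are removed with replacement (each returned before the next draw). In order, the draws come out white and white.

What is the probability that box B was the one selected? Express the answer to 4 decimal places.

The likelihood of the observed sequence under each hypothesis: P(data | box A) = (3/6)(3/6) = 1/4; P(data | box B) = (2/8)(2/8) = 1/16.
Weighting by the prior gives 3/7 · 1/4 = 3/28, 4/7 · 1/16 = 1/28; these sum to 1/7.
Hence P(box B | data) = (1/28) / (1/7) = 1/4.

0.2500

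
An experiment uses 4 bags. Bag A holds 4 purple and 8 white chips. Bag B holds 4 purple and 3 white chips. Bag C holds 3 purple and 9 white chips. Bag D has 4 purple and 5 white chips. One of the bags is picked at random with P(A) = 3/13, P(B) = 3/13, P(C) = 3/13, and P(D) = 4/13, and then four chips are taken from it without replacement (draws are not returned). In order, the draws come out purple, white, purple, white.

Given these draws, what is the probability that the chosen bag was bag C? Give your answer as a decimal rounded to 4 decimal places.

0.1278

The likelihood of the observed sequence under each hypothesis: P(data | bag A) = (4/12)(8/11)(3/10)(7/9) = 0.056566; P(data | bag B) = (4/7)(3/6)(3/5)(2/4) = 0.085714; P(data | bag C) = (3/12)(9/11)(2/10)(8/9) = 0.036364; P(data | bag D) = (4/9)(5/8)(3/7)(4/6) = 0.079365.
Weighting by the prior gives 3/13 · 0.056566 = 0.013054, 3/13 · 0.085714 = 0.01978, 3/13 · 0.036364 = 0.0083916, 4/13 · 0.079365 = 0.02442; these sum to 0.065645.
By Bayes' rule, P(bag C | data) = (0.0083916) / (0.065645) = 0.12783.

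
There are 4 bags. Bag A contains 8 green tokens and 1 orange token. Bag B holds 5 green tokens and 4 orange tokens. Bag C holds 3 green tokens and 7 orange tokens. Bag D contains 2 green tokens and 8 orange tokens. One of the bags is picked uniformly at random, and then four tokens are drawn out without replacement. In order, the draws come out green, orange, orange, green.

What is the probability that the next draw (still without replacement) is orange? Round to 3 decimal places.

0.631

The likelihood of the observed sequence under each hypothesis: P(data | bag A) = (8/9)(1/8)(0/7) = 0; P(data | bag B) = (5/9)(4/8)(3/7)(4/6) = 0.079365; P(data | bag C) = (3/10)(7/9)(6/8)(2/7) = 0.05; P(data | bag D) = (2/10)(8/9)(7/8)(1/7) = 0.022222.
Multiplying each by its prior: 1/4 · 0 = 0, 1/4 · 0.079365 = 0.019841, 1/4 · 0.05 = 0.0125, 1/4 · 0.022222 = 0.0055556; these sum to 0.037897.
Dividing through by the total gives posterior P(bag A | data) = 0, P(bag B | data) = 0.52356, P(bag C | data) = 0.32984, P(bag D | data) = 0.1466.
So P(orange next | data) = Σ P(orange next | H) P(H | data) = (2/5)(0.52356) + (5/6)(0.32984) + (1)(0.1466) = 0.63089.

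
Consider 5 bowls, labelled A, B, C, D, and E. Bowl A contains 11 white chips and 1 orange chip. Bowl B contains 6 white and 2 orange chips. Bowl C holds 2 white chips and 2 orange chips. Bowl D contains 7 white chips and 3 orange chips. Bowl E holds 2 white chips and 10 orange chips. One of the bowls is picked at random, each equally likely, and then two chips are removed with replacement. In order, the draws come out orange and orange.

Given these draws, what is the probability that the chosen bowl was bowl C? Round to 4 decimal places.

Compute the likelihood of the observed sequence for each case: P(data | bowl A) = (1/12)(1/12) = 0.0069444; P(data | bowl B) = (2/8)(2/8) = 0.0625; P(data | bowl C) = (2/4)(2/4) = 0.25; P(data | bowl D) = (3/10)(3/10) = 0.09; P(data | bowl E) = (10/12)(10/12) = 0.69444.
Multiplying each by its prior: 1/5 · 0.0069444 = 0.0013889, 1/5 · 0.0625 = 0.0125, 1/5 · 0.25 = 0.05, 1/5 · 0.09 = 0.018, 1/5 · 0.69444 = 0.13889; with total 0.22078.
So P(bowl C | data) = (0.05) / (0.22078) = 0.22647.

0.2265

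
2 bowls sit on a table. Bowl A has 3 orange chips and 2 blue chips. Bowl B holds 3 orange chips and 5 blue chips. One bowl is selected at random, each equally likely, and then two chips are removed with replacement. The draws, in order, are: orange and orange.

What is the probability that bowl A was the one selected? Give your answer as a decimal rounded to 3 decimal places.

0.719

For each hypothesis, P(data | H) works out to: P(data | bowl A) = (3/5)(3/5) = 0.36; P(data | bowl B) = (3/8)(3/8) = 0.14062.
The prior-weighted likelihoods are 1/2 · 0.36 = 0.18, 1/2 · 0.14062 = 0.070312; with total 0.25031.
So P(bowl A | data) = (0.18) / (0.25031) = 0.7191.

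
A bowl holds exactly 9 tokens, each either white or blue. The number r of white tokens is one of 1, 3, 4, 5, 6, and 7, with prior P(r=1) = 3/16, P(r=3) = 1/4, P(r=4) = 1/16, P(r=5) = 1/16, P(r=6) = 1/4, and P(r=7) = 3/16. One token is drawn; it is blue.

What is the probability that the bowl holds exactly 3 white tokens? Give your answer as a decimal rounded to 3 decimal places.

Under each hypothesis, the probability of this draw is: P(data | r = 1) = (8/9) = 8/9; P(data | r = 3) = (6/9) = 2/3; P(data | r = 4) = (5/9) = 5/9; P(data | r = 5) = (4/9) = 4/9; P(data | r = 6) = (3/9) = 1/3; P(data | r = 7) = (2/9) = 2/9.
Weighting by the prior gives 3/16 · 8/9 = 1/6, 1/4 · 2/3 = 1/6, 1/16 · 5/9 = 5/144, 1/16 · 4/9 = 1/36, 1/4 · 1/3 = 1/12, 3/16 · 2/9 = 1/24; with total 25/48.
Therefore the posterior P(r = 3 | data) = (1/6) / (25/48) = 8/25.

0.320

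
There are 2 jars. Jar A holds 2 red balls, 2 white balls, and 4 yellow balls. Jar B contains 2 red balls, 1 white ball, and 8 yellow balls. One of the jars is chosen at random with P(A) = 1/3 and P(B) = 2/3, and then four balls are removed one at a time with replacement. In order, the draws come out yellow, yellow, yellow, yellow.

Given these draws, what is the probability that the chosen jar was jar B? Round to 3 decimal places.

For each hypothesis, P(data | H) works out to: P(data | jar A) = (4/8)(4/8)(4/8)(4/8) = 0.0625; P(data | jar B) = (8/11)(8/11)(8/11)(8/11) = 0.27976.
The prior-weighted likelihoods are 1/3 · 0.0625 = 0.020833, 2/3 · 0.27976 = 0.18651; these sum to 0.20734.
By Bayes' rule, P(jar B | data) = (0.18651) / (0.20734) = 0.89952.

0.900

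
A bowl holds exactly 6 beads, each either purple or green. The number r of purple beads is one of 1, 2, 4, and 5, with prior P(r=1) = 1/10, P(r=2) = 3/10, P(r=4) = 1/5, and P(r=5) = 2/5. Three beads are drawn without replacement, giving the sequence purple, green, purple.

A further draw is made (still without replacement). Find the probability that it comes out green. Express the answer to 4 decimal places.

0.2632

The likelihood of the observed sequence under each hypothesis: P(data | r = 1) = (1/6)(5/5)(0/4) = 0; P(data | r = 2) = (2/6)(4/5)(1/4) = 1/15; P(data | r = 4) = (4/6)(2/5)(3/4) = 1/5; P(data | r = 5) = (5/6)(1/5)(4/4) = 1/6.
The prior-weighted likelihoods are 1/10 · 0 = 0, 3/10 · 1/15 = 1/50, 1/5 · 1/5 = 1/25, 2/5 · 1/6 = 1/15; summing to 19/150.
Normalising, the posterior is P(r = 1 | data) = 0, P(r = 2 | data) = 3/19, P(r = 4 | data) = 6/19, P(r = 5 | data) = 10/19.
Averaging over the posterior, P(green next | data) = (1)(3/19) + (1/3)(6/19) + (0)(10/19) = 5/19.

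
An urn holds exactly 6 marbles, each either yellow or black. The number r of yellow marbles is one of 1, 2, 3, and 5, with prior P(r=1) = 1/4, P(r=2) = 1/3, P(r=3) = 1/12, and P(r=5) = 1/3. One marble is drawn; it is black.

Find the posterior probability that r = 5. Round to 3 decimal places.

Under each hypothesis, the probability of this draw is: P(data | r = 1) = (5/6) = 5/6; P(data | r = 2) = (4/6) = 2/3; P(data | r = 3) = (3/6) = 1/2; P(data | r = 5) = (1/6) = 1/6.
The prior-weighted likelihoods are 1/4 · 5/6 = 5/24, 1/3 · 2/3 = 2/9, 1/12 · 1/2 = 1/24, 1/3 · 1/6 = 1/18; these sum to 19/36.
Hence P(r = 5 | data) = (1/18) / (19/36) = 2/19.

0.105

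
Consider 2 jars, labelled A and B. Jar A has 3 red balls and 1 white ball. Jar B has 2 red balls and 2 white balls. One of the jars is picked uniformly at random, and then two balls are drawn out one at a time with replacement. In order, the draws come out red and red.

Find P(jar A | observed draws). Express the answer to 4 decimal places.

0.6923

The likelihood of the observed sequence under each hypothesis: P(data | jar A) = (3/4)(3/4) = 9/16; P(data | jar B) = (2/4)(2/4) = 1/4.
Weighting by the prior gives 1/2 · 9/16 = 9/32, 1/2 · 1/4 = 1/8; these sum to 13/32.
Hence P(jar A | data) = (9/32) / (13/32) = 9/13.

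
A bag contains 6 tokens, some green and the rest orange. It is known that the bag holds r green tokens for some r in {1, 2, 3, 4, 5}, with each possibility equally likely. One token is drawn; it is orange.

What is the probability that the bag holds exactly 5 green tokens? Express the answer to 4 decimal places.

The likelihood of this draw under each hypothesis: P(data | r = 1) = (5/6) = 5/6; P(data | r = 2) = (4/6) = 2/3; P(data | r = 3) = (3/6) = 1/2; P(data | r = 4) = (2/6) = 1/3; P(data | r = 5) = (1/6) = 1/6.
The prior-weighted likelihoods are 1/5 · 5/6 = 1/6, 1/5 · 2/3 = 2/15, 1/5 · 1/2 = 1/10, 1/5 · 1/3 = 1/15, 1/5 · 1/6 = 1/30; these sum to 1/2.
Therefore the posterior P(r = 5 | data) = (1/30) / (1/2) = 1/15.

0.0667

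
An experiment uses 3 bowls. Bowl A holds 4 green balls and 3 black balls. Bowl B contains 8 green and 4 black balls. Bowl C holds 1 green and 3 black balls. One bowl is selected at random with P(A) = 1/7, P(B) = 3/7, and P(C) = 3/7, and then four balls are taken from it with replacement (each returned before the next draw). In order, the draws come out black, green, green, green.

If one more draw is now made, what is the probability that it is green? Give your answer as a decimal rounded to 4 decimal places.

0.6126

Compute the likelihood of the observed sequence for each case: P(data | bowl A) = (3/7)(4/7)(4/7)(4/7) = 0.079967; P(data | bowl B) = (4/12)(8/12)(8/12)(8/12) = 0.098765; P(data | bowl C) = (3/4)(1/4)(1/4)(1/4) = 0.011719.
Weighting by the prior gives 1/7 · 0.079967 = 0.011424, 3/7 · 0.098765 = 0.042328, 3/7 · 0.011719 = 0.0050223; with total 0.058774.
The posterior is then P(bowl A | data) = 0.19437, P(bowl B | data) = 0.72018, P(bowl C | data) = 0.085451.
The predictive probability is P(green next | data) = (4/7)(0.19437) + (2/3)(0.72018) + (1/4)(0.085451) = 0.61255.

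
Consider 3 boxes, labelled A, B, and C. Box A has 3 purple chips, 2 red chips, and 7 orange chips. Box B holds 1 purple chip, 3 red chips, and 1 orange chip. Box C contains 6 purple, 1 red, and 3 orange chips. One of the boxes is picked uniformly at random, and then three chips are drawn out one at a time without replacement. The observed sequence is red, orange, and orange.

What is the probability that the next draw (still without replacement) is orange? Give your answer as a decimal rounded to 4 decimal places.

0.5078

Under each hypothesis, the probability of the observed sequence is: P(data | box A) = (2/12)(7/11)(6/10) = 7/110; P(data | box B) = (3/5)(1/4)(0/3) = 0; P(data | box C) = (1/10)(3/9)(2/8) = 1/120.
Weighting by the prior gives 1/3 · 7/110 = 7/330, 1/3 · 0 = 0, 1/3 · 1/120 = 1/360; with total 19/792.
Dividing through by the total gives posterior P(box A | data) = 0.88421, P(box B | data) = 0, P(box C | data) = 0.11579.
So P(orange next | data) = Σ P(orange next | H) P(H | data) = (5/9)(0.88421) + (1/7)(0.11579) = 0.50777.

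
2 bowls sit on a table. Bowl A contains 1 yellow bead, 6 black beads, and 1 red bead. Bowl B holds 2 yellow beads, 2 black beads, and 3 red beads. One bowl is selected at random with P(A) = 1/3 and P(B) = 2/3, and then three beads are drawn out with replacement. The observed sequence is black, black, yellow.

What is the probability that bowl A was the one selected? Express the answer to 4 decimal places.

The likelihood of the observed sequence under each hypothesis: P(data | bowl A) = (6/8)(6/8)(1/8) = 0.070312; P(data | bowl B) = (2/7)(2/7)(2/7) = 0.023324.
Multiplying each by its prior: 1/3 · 0.070312 = 0.023438, 2/3 · 0.023324 = 0.015549; summing to 0.038987.
So P(bowl A | data) = (0.023438) / (0.038987) = 0.60117.

0.6012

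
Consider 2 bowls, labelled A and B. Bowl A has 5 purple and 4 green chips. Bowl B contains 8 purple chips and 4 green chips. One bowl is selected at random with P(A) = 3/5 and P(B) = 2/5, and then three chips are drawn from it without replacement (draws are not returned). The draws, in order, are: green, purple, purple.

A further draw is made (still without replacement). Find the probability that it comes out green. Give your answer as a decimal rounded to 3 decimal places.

Compute the likelihood of the observed sequence for each case: P(data | bowl A) = (4/9)(5/8)(4/7) = 0.15873; P(data | bowl B) = (4/12)(8/11)(7/10) = 0.1697.
Multiplying each by its prior: 3/5 · 0.15873 = 0.095238, 2/5 · 0.1697 = 0.067879; these sum to 0.16312.
Dividing through by the total gives posterior P(bowl A | data) = 0.58386, P(bowl B | data) = 0.41614.
Averaging over the posterior, P(green next | data) = (1/2)(0.58386) + (1/3)(0.41614) = 0.43064.

0.431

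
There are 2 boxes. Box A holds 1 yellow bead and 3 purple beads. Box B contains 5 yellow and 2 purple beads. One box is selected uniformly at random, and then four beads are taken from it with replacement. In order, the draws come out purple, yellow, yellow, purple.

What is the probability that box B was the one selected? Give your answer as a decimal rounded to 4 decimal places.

Compute the likelihood of the observed sequence for each case: P(data | box A) = (3/4)(1/4)(1/4)(3/4) = 0.035156; P(data | box B) = (2/7)(5/7)(5/7)(2/7) = 0.041649.
Multiplying each by its prior: 1/2 · 0.035156 = 0.017578, 1/2 · 0.041649 = 0.020825; with total 0.038403.
Hence P(box B | data) = (0.020825) / (0.038403) = 0.54227.

0.5423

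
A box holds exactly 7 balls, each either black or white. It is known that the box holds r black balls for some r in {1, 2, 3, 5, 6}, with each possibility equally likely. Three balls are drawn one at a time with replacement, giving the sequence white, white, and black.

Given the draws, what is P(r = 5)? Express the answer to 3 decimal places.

For each hypothesis, P(data | H) works out to: P(data | r = 1) = (6/7)(6/7)(1/7) = 0.10496; P(data | r = 2) = (5/7)(5/7)(2/7) = 0.14577; P(data | r = 3) = (4/7)(4/7)(3/7) = 0.13994; P(data | r = 5) = (2/7)(2/7)(5/7) = 0.058309; P(data | r = 6) = (1/7)(1/7)(6/7) = 0.017493.
Multiplying each by its prior: 1/5 · 0.10496 = 0.020991, 1/5 · 0.14577 = 0.029155, 1/5 · 0.13994 = 0.027988, 1/5 · 0.058309 = 0.011662, 1/5 · 0.017493 = 0.0034985; with total 0.093294.
Hence P(r = 5 | data) = (0.011662) / (0.093294) = 0.125.

0.125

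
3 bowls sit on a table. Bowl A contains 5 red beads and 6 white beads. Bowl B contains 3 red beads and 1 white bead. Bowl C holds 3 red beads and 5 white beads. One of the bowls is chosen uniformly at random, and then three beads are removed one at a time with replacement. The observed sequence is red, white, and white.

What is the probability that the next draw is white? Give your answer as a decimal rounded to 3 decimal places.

Compute the likelihood of the observed sequence for each case: P(data | bowl A) = (5/11)(6/11)(6/11) = 0.13524; P(data | bowl B) = (3/4)(1/4)(1/4) = 0.046875; P(data | bowl C) = (3/8)(5/8)(5/8) = 0.14648.
The prior-weighted likelihoods are 1/3 · 0.13524 = 0.045079, 1/3 · 0.046875 = 0.015625, 1/3 · 0.14648 = 0.048828; these sum to 0.10953.
Normalising, the posterior is P(bowl A | data) = 0.41156, P(bowl B | data) = 0.14265, P(bowl C | data) = 0.44579.
The predictive probability is P(white next | data) = (6/11)(0.41156) + (1/4)(0.14265) + (5/8)(0.44579) = 0.53877.

0.539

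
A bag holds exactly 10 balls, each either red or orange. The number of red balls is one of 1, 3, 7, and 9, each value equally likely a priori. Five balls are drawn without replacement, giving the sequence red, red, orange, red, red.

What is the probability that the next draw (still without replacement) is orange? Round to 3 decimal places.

0.182

For each hypothesis, P(data | H) works out to: P(data | r = 1) = (1/10)(0/9) = 0; P(data | r = 3) = (3/10)(2/9)(7/8)(1/7)(0/6) = 0; P(data | r = 7) = (7/10)(6/9)(3/8)(5/7)(4/6) = 1/12; P(data | r = 9) = (9/10)(8/9)(1/8)(7/7)(6/6) = 1/10.
Multiplying each by its prior: 1/4 · 0 = 0, 1/4 · 0 = 0, 1/4 · 1/12 = 1/48, 1/4 · 1/10 = 1/40; summing to 11/240.
Dividing through by the total gives posterior P(r = 1 | data) = 0, P(r = 3 | data) = 0, P(r = 7 | data) = 5/11, P(r = 9 | data) = 6/11.
So P(orange next | data) = Σ P(orange next | H) P(H | data) = (2/5)(5/11) + (0)(6/11) = 2/11.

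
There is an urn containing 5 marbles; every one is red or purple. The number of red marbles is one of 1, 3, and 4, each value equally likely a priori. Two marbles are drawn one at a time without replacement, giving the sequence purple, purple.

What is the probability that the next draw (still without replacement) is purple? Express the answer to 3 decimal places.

Under each hypothesis, the probability of the observed sequence is: P(data | r = 1) = (4/5)(3/4) = 3/5; P(data | r = 3) = (2/5)(1/4) = 1/10; P(data | r = 4) = (1/5)(0/4) = 0.
Multiplying each by its prior: 1/3 · 3/5 = 1/5, 1/3 · 1/10 = 1/30, 1/3 · 0 = 0; these sum to 7/30.
Normalising, the posterior is P(r = 1 | data) = 6/7, P(r = 3 | data) = 1/7, P(r = 4 | data) = 0.
Averaging over the posterior, P(purple next | data) = (2/3)(6/7) + (0)(1/7) = 4/7.

0.571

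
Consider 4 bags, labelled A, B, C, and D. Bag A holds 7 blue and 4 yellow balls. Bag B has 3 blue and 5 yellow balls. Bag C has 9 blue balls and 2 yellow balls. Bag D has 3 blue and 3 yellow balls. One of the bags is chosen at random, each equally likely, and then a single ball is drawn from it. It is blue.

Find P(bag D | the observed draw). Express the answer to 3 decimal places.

0.215

The likelihood of this draw under each hypothesis: P(data | bag A) = (7/11) = 7/11; P(data | bag B) = (3/8) = 3/8; P(data | bag C) = (9/11) = 9/11; P(data | bag D) = (3/6) = 1/2.
Multiplying each by its prior: 1/4 · 7/11 = 7/44, 1/4 · 3/8 = 3/32, 1/4 · 9/11 = 9/44, 1/4 · 1/2 = 1/8; summing to 205/352.
Hence P(bag D | data) = (1/8) / (205/352) = 44/205.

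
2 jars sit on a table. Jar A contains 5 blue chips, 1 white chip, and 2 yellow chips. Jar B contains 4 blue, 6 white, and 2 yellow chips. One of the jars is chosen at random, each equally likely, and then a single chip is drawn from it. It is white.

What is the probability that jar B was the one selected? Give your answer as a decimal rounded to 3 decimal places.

The likelihood of this draw under each hypothesis: P(data | jar A) = (1/8) = 1/8; P(data | jar B) = (6/12) = 1/2.
Weighting by the prior gives 1/2 · 1/8 = 1/16, 1/2 · 1/2 = 1/4; these sum to 5/16.
So P(jar B | data) = (1/4) / (5/16) = 4/5.

0.800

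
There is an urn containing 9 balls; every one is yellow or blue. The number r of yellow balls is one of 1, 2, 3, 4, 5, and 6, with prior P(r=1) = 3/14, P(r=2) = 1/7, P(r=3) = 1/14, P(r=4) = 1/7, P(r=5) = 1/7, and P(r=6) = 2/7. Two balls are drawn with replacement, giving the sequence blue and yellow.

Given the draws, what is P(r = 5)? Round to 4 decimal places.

The likelihood of the observed sequence under each hypothesis: P(data | r = 1) = (8/9)(1/9) = 8/81; P(data | r = 2) = (7/9)(2/9) = 14/81; P(data | r = 3) = (6/9)(3/9) = 2/9; P(data | r = 4) = (5/9)(4/9) = 20/81; P(data | r = 5) = (4/9)(5/9) = 20/81; P(data | r = 6) = (3/9)(6/9) = 2/9.
Weighting by the prior gives 3/14 · 8/81 = 4/189, 1/7 · 14/81 = 2/81, 1/14 · 2/9 = 1/63, 1/7 · 20/81 = 20/567, 1/7 · 20/81 = 20/567, 2/7 · 2/9 = 4/63; with total 37/189.
Therefore the posterior P(r = 5 | data) = (20/567) / (37/189) = 20/111.

0.1802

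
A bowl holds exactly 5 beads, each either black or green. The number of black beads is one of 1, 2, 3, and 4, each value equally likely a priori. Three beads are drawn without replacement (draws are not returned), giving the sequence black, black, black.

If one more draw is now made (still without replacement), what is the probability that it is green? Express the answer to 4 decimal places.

Under each hypothesis, the probability of the observed sequence is: P(data | r = 1) = (1/5)(0/4) = 0; P(data | r = 2) = (2/5)(1/4)(0/3) = 0; P(data | r = 3) = (3/5)(2/4)(1/3) = 1/10; P(data | r = 4) = (4/5)(3/4)(2/3) = 2/5.
Weighting by the prior gives 1/4 · 0 = 0, 1/4 · 0 = 0, 1/4 · 1/10 = 1/40, 1/4 · 2/5 = 1/10; with total 1/8.
Dividing through by the total gives posterior P(r = 1 | data) = 0, P(r = 2 | data) = 0, P(r = 3 | data) = 1/5, P(r = 4 | data) = 4/5.
The predictive probability is P(green next | data) = (1)(1/5) + (1/2)(4/5) = 3/5.

0.6000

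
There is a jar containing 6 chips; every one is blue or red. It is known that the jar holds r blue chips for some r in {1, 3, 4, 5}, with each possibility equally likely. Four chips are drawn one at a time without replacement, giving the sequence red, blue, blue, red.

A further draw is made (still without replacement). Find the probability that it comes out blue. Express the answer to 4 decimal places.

For each hypothesis, P(data | H) works out to: P(data | r = 1) = (5/6)(1/5)(0/4) = 0; P(data | r = 3) = (3/6)(3/5)(2/4)(2/3) = 1/10; P(data | r = 4) = (2/6)(4/5)(3/4)(1/3) = 1/15; P(data | r = 5) = (1/6)(5/5)(4/4)(0/3) = 0.
The prior-weighted likelihoods are 1/4 · 0 = 0, 1/4 · 1/10 = 1/40, 1/4 · 1/15 = 1/60, 1/4 · 0 = 0; summing to 1/24.
Dividing through by the total gives posterior P(r = 1 | data) = 0, P(r = 3 | data) = 3/5, P(r = 4 | data) = 2/5, P(r = 5 | data) = 0.
So P(blue next | data) = Σ P(blue next | H) P(H | data) = (1/2)(3/5) + (1)(2/5) = 7/10.

0.7000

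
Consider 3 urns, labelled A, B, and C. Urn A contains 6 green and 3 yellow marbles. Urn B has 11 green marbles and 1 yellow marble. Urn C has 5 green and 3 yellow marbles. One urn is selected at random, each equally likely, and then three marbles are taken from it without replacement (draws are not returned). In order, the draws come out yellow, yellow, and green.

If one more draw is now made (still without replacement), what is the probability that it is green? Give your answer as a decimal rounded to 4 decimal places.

0.8148

For each hypothesis, P(data | H) works out to: P(data | urn A) = (3/9)(2/8)(6/7) = 1/14; P(data | urn B) = (1/12)(0/11) = 0; P(data | urn C) = (3/8)(2/7)(5/6) = 5/56.
The prior-weighted likelihoods are 1/3 · 1/14 = 1/42, 1/3 · 0 = 0, 1/3 · 5/56 = 5/168; these sum to 3/56.
Normalising, the posterior is P(urn A | data) = 4/9, P(urn B | data) = 0, P(urn C | data) = 5/9.
Averaging over the posterior, P(green next | data) = (5/6)(4/9) + (4/5)(5/9) = 22/27.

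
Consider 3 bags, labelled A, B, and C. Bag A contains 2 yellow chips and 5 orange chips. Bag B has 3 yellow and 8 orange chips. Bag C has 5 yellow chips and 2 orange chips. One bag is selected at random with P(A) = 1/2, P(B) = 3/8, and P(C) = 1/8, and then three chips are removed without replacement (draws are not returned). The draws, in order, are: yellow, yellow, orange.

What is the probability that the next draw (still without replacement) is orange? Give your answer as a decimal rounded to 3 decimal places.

For each hypothesis, P(data | H) works out to: P(data | bag A) = (2/7)(1/6)(5/5) = 0.047619; P(data | bag B) = (3/11)(2/10)(8/9) = 0.048485; P(data | bag C) = (5/7)(4/6)(2/5) = 0.19048.
The prior-weighted likelihoods are 1/2 · 0.047619 = 0.02381, 3/8 · 0.048485 = 0.018182, 1/8 · 0.19048 = 0.02381; these sum to 0.065801.
The posterior is then P(bag A | data) = 0.36184, P(bag B | data) = 0.27632, P(bag C | data) = 0.36184.
The predictive probability is P(orange next | data) = (1)(0.36184) + (7/8)(0.27632) + (1/4)(0.36184) = 0.69408.

0.694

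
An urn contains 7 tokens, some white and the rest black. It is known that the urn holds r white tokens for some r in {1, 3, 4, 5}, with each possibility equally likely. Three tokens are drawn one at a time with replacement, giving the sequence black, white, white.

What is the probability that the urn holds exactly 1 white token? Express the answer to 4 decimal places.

0.0429

Compute the likelihood of the observed sequence for each case: P(data | r = 1) = (6/7)(1/7)(1/7) = 6/343; P(data | r = 3) = (4/7)(3/7)(3/7) = 36/343; P(data | r = 4) = (3/7)(4/7)(4/7) = 48/343; P(data | r = 5) = (2/7)(5/7)(5/7) = 50/343.
Multiplying each by its prior: 1/4 · 6/343 = 3/686, 1/4 · 36/343 = 9/343, 1/4 · 48/343 = 12/343, 1/4 · 50/343 = 25/686; with total 5/49.
So P(r = 1 | data) = (3/686) / (5/49) = 3/70.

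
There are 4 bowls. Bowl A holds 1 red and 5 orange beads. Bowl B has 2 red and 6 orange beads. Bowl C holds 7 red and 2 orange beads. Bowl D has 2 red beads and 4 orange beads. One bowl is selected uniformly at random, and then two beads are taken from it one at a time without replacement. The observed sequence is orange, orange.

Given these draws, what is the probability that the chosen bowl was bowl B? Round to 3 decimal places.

0.329

The likelihood of the observed sequence under each hypothesis: P(data | bowl A) = (5/6)(4/5) = 0.66667; P(data | bowl B) = (6/8)(5/7) = 0.53571; P(data | bowl C) = (2/9)(1/8) = 0.027778; P(data | bowl D) = (4/6)(3/5) = 0.4.
The prior-weighted likelihoods are 1/4 · 0.66667 = 0.16667, 1/4 · 0.53571 = 0.13393, 1/4 · 0.027778 = 0.0069444, 1/4 · 0.4 = 0.1; these sum to 0.40754.
Hence P(bowl B | data) = (0.13393) / (0.40754) = 0.32863.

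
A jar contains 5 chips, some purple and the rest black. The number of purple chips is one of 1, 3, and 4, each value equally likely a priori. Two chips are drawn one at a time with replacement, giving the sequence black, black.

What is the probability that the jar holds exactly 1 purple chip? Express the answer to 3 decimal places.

Under each hypothesis, the probability of the observed sequence is: P(data | r = 1) = (4/5)(4/5) = 16/25; P(data | r = 3) = (2/5)(2/5) = 4/25; P(data | r = 4) = (1/5)(1/5) = 1/25.
The prior-weighted likelihoods are 1/3 · 16/25 = 16/75, 1/3 · 4/25 = 4/75, 1/3 · 1/25 = 1/75; these sum to 7/25.
Hence P(r = 1 | data) = (16/75) / (7/25) = 16/21.

0.762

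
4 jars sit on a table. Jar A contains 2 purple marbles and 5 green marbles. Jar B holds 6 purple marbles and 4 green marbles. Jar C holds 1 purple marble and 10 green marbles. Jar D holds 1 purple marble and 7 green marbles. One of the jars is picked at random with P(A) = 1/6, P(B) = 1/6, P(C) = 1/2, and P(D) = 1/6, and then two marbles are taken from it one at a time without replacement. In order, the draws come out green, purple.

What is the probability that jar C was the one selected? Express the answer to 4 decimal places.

0.3022

The likelihood of the observed sequence under each hypothesis: P(data | jar A) = (5/7)(2/6) = 0.2381; P(data | jar B) = (4/10)(6/9) = 0.26667; P(data | jar C) = (10/11)(1/10) = 0.090909; P(data | jar D) = (7/8)(1/7) = 0.125.
Weighting by the prior gives 1/6 · 0.2381 = 0.039683, 1/6 · 0.26667 = 0.044444, 1/2 · 0.090909 = 0.045455, 1/6 · 0.125 = 0.020833; these sum to 0.15041.
By Bayes' rule, P(jar C | data) = (0.045455) / (0.15041) = 0.30219.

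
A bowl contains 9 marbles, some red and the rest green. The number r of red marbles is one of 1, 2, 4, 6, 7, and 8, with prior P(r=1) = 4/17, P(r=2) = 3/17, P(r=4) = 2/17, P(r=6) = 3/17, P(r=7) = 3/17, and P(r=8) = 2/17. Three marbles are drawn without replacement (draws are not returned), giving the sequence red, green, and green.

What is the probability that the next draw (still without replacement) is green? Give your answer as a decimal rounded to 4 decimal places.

For each hypothesis, P(data | H) works out to: P(data | r = 1) = (1/9)(8/8)(7/7) = 0.11111; P(data | r = 2) = (2/9)(7/8)(6/7) = 0.16667; P(data | r = 4) = (4/9)(5/8)(4/7) = 0.15873; P(data | r = 6) = (6/9)(3/8)(2/7) = 0.071429; P(data | r = 7) = (7/9)(2/8)(1/7) = 0.027778; P(data | r = 8) = (8/9)(1/8)(0/7) = 0.
Weighting by the prior gives 4/17 · 0.11111 = 0.026144, 3/17 · 0.16667 = 0.029412, 2/17 · 0.15873 = 0.018674, 3/17 · 0.071429 = 0.012605, 3/17 · 0.027778 = 0.004902, 2/17 · 0 = 0; these sum to 0.091737.
The posterior is then P(r = 1 | data) = 0.28499, P(r = 2 | data) = 0.32061, P(r = 4 | data) = 0.20356, P(r = 6 | data) = 0.1374, P(r = 7 | data) = 0.053435, P(r = 8 | data) = 0.
Averaging over the posterior, P(green next | data) = (1)(0.28499) + (5/6)(0.32061) + (1/2)(0.20356) + (1/6)(0.1374) + (0)(0.053435) = 0.67684.

0.6768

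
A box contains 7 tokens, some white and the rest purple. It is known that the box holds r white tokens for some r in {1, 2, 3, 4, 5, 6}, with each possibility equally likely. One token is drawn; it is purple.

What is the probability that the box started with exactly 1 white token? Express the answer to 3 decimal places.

Under each hypothesis, the probability of this draw is: P(data | r = 1) = (6/7) = 6/7; P(data | r = 2) = (5/7) = 5/7; P(data | r = 3) = (4/7) = 4/7; P(data | r = 4) = (3/7) = 3/7; P(data | r = 5) = (2/7) = 2/7; P(data | r = 6) = (1/7) = 1/7.
Multiplying each by its prior: 1/6 · 6/7 = 1/7, 1/6 · 5/7 = 5/42, 1/6 · 4/7 = 2/21, 1/6 · 3/7 = 1/14, 1/6 · 2/7 = 1/21, 1/6 · 1/7 = 1/42; these sum to 1/2.
By Bayes' rule, P(r = 1 | data) = (1/7) / (1/2) = 2/7.

0.286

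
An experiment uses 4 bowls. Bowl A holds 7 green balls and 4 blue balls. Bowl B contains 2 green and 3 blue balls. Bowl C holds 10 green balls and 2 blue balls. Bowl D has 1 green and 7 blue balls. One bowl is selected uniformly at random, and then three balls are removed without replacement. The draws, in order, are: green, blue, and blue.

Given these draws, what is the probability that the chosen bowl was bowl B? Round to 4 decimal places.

0.4706

The likelihood of the observed sequence under each hypothesis: P(data | bowl A) = (7/11)(4/10)(3/9) = 14/165; P(data | bowl B) = (2/5)(3/4)(2/3) = 1/5; P(data | bowl C) = (10/12)(2/11)(1/10) = 1/66; P(data | bowl D) = (1/8)(7/7)(6/6) = 1/8.
Weighting by the prior gives 1/4 · 14/165 = 7/330, 1/4 · 1/5 = 1/20, 1/4 · 1/66 = 1/264, 1/4 · 1/8 = 1/32; with total 17/160.
By Bayes' rule, P(bowl B | data) = (1/20) / (17/160) = 8/17.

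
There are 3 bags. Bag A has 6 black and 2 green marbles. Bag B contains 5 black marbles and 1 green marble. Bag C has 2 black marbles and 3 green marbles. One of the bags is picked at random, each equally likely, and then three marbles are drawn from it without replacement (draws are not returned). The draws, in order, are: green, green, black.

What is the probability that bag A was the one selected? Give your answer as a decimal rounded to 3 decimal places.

Compute the likelihood of the observed sequence for each case: P(data | bag A) = (2/8)(1/7)(6/6) = 1/28; P(data | bag B) = (1/6)(0/5) = 0; P(data | bag C) = (3/5)(2/4)(2/3) = 1/5.
The prior-weighted likelihoods are 1/3 · 1/28 = 1/84, 1/3 · 0 = 0, 1/3 · 1/5 = 1/15; with total 11/140.
Therefore the posterior P(bag A | data) = (1/84) / (11/140) = 5/33.

0.152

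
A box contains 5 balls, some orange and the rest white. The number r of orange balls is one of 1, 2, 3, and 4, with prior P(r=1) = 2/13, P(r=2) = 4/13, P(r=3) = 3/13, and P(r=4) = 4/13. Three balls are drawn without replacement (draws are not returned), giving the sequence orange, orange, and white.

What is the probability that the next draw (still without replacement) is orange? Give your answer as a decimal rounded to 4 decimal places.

The likelihood of the observed sequence under each hypothesis: P(data | r = 1) = (1/5)(0/4) = 0; P(data | r = 2) = (2/5)(1/4)(3/3) = 1/10; P(data | r = 3) = (3/5)(2/4)(2/3) = 1/5; P(data | r = 4) = (4/5)(3/4)(1/3) = 1/5.
The prior-weighted likelihoods are 2/13 · 0 = 0, 4/13 · 1/10 = 2/65, 3/13 · 1/5 = 3/65, 4/13 · 1/5 = 4/65; with total 9/65.
The posterior is then P(r = 1 | data) = 0, P(r = 2 | data) = 2/9, P(r = 3 | data) = 1/3, P(r = 4 | data) = 4/9.
So P(orange next | data) = Σ P(orange next | H) P(H | data) = (0)(2/9) + (1/2)(1/3) + (1)(4/9) = 11/18.

0.6111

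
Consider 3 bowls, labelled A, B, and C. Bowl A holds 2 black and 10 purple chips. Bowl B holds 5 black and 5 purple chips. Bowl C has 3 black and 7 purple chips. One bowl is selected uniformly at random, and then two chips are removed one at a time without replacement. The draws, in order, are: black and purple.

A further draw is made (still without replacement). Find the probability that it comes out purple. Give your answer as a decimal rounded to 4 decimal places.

0.6795

For each hypothesis, P(data | H) works out to: P(data | bowl A) = (2/12)(10/11) = 0.15152; P(data | bowl B) = (5/10)(5/9) = 0.27778; P(data | bowl C) = (3/10)(7/9) = 0.23333.
Weighting by the prior gives 1/3 · 0.15152 = 0.050505, 1/3 · 0.27778 = 0.092593, 1/3 · 0.23333 = 0.077778; these sum to 0.22088.
Dividing through by the total gives posterior P(bowl A | data) = 0.22866, P(bowl B | data) = 0.41921, P(bowl C | data) = 0.35213.
So P(purple next | data) = Σ P(purple next | H) P(H | data) = (9/10)(0.22866) + (1/2)(0.41921) + (3/4)(0.35213) = 0.6795.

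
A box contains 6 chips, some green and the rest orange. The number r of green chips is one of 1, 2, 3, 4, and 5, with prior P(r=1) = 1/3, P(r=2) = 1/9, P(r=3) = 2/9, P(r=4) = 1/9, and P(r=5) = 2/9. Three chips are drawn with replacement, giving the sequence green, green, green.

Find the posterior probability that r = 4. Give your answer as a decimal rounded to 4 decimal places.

For each hypothesis, P(data | H) works out to: P(data | r = 1) = (1/6)(1/6)(1/6) = 0.0046296; P(data | r = 2) = (2/6)(2/6)(2/6) = 0.037037; P(data | r = 3) = (3/6)(3/6)(3/6) = 0.125; P(data | r = 4) = (4/6)(4/6)(4/6) = 0.2963; P(data | r = 5) = (5/6)(5/6)(5/6) = 0.5787.
Weighting by the prior gives 1/3 · 0.0046296 = 0.0015432, 1/9 · 0.037037 = 0.0041152, 2/9 · 0.125 = 0.027778, 1/9 · 0.2963 = 0.032922, 2/9 · 0.5787 = 0.1286; summing to 0.19496.
By Bayes' rule, P(r = 4 | data) = (0.032922) / (0.19496) = 0.16887.

0.1689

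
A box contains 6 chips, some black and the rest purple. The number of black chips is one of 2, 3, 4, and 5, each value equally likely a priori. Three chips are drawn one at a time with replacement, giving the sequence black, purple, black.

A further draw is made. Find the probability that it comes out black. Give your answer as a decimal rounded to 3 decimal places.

0.610

The likelihood of the observed sequence under each hypothesis: P(data | r = 2) = (2/6)(4/6)(2/6) = 2/27; P(data | r = 3) = (3/6)(3/6)(3/6) = 1/8; P(data | r = 4) = (4/6)(2/6)(4/6) = 4/27; P(data | r = 5) = (5/6)(1/6)(5/6) = 25/216.
Weighting by the prior gives 1/4 · 2/27 = 1/54, 1/4 · 1/8 = 1/32, 1/4 · 4/27 = 1/27, 1/4 · 25/216 = 25/864; with total 25/216.
The posterior is then P(r = 2 | data) = 4/25, P(r = 3 | data) = 27/100, P(r = 4 | data) = 8/25, P(r = 5 | data) = 1/4.
So P(black next | data) = Σ P(black next | H) P(H | data) = (1/3)(4/25) + (1/2)(27/100) + (2/3)(8/25) + (5/6)(1/4) = 61/100.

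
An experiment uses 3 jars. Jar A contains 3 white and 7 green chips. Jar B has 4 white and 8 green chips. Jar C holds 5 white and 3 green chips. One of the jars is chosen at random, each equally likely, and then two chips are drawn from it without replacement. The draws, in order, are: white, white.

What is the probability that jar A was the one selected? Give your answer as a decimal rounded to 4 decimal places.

0.1295

The likelihood of the observed sequence under each hypothesis: P(data | jar A) = (3/10)(2/9) = 0.066667; P(data | jar B) = (4/12)(3/11) = 0.090909; P(data | jar C) = (5/8)(4/7) = 0.35714.
Multiplying each by its prior: 1/3 · 0.066667 = 0.022222, 1/3 · 0.090909 = 0.030303, 1/3 · 0.35714 = 0.11905; summing to 0.17157.
Therefore the posterior P(jar A | data) = (0.022222) / (0.17157) = 0.12952.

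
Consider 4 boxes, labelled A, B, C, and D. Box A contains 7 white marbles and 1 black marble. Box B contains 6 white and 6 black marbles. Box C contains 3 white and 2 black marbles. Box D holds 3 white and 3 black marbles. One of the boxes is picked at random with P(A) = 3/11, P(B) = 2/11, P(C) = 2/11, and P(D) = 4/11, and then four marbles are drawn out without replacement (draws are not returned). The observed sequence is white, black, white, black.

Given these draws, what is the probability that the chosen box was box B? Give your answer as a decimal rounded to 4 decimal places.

0.2016

Under each hypothesis, the probability of the observed sequence is: P(data | box A) = (7/8)(1/7)(6/6)(0/5) = 0; P(data | box B) = (6/12)(6/11)(5/10)(5/9) = 0.075758; P(data | box C) = (3/5)(2/4)(2/3)(1/2) = 0.1; P(data | box D) = (3/6)(3/5)(2/4)(2/3) = 0.1.
Weighting by the prior gives 3/11 · 0 = 0, 2/11 · 0.075758 = 0.013774, 2/11 · 0.1 = 0.018182, 4/11 · 0.1 = 0.036364; these sum to 0.06832.
Therefore the posterior P(box B | data) = (0.013774) / (0.06832) = 0.20161.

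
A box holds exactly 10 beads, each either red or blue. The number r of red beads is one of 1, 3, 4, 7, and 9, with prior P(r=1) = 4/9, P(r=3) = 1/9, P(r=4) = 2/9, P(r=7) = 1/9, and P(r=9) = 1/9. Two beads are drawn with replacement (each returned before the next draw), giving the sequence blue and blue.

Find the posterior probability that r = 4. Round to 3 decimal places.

The likelihood of the observed sequence under each hypothesis: P(data | r = 1) = (9/10)(9/10) = 81/100; P(data | r = 3) = (7/10)(7/10) = 49/100; P(data | r = 4) = (6/10)(6/10) = 9/25; P(data | r = 7) = (3/10)(3/10) = 9/100; P(data | r = 9) = (1/10)(1/10) = 1/100.
The prior-weighted likelihoods are 4/9 · 81/100 = 9/25, 1/9 · 49/100 = 49/900, 2/9 · 9/25 = 2/25, 1/9 · 9/100 = 1/100, 1/9 · 1/100 = 1/900; summing to 91/180.
By Bayes' rule, P(r = 4 | data) = (2/25) / (91/180) = 72/455.

0.158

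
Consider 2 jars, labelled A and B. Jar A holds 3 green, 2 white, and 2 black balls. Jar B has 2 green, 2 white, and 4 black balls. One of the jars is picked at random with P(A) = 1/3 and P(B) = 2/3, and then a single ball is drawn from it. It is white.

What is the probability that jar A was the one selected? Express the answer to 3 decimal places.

0.364

The likelihood of this draw under each hypothesis: P(data | jar A) = (2/7) = 2/7; P(data | jar B) = (2/8) = 1/4.
Weighting by the prior gives 1/3 · 2/7 = 2/21, 2/3 · 1/4 = 1/6; these sum to 11/42.
By Bayes' rule, P(jar A | data) = (2/21) / (11/42) = 4/11.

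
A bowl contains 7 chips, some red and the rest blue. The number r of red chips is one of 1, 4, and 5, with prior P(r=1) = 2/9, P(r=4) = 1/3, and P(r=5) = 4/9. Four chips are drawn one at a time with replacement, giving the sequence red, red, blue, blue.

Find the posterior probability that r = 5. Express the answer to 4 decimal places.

Compute the likelihood of the observed sequence for each case: P(data | r = 1) = (1/7)(1/7)(6/7)(6/7) = 0.014994; P(data | r = 4) = (4/7)(4/7)(3/7)(3/7) = 0.059975; P(data | r = 5) = (5/7)(5/7)(2/7)(2/7) = 0.041649.
Weighting by the prior gives 2/9 · 0.014994 = 0.0033319, 1/3 · 0.059975 = 0.019992, 4/9 · 0.041649 = 0.018511; summing to 0.041834.
So P(r = 5 | data) = (0.018511) / (0.041834) = 0.44248.

0.4425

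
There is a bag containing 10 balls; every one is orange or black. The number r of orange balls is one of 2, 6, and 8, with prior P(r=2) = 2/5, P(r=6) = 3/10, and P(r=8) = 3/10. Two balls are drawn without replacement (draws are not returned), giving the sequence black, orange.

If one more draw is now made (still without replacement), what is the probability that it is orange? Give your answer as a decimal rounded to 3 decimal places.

0.516

For each hypothesis, P(data | H) works out to: P(data | r = 2) = (8/10)(2/9) = 8/45; P(data | r = 6) = (4/10)(6/9) = 4/15; P(data | r = 8) = (2/10)(8/9) = 8/45.
Multiplying each by its prior: 2/5 · 8/45 = 16/225, 3/10 · 4/15 = 2/25, 3/10 · 8/45 = 4/75; summing to 46/225.
The posterior is then P(r = 2 | data) = 8/23, P(r = 6 | data) = 9/23, P(r = 8 | data) = 6/23.
Averaging over the posterior, P(orange next | data) = (1/8)(8/23) + (5/8)(9/23) + (7/8)(6/23) = 95/184.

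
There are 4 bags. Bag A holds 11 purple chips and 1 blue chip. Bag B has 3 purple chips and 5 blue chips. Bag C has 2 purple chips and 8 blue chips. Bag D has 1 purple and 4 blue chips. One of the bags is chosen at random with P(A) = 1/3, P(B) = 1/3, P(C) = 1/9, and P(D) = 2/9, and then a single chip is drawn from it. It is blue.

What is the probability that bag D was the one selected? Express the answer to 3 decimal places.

0.354

For each hypothesis, P(data | H) works out to: P(data | bag A) = (1/12) = 1/12; P(data | bag B) = (5/8) = 5/8; P(data | bag C) = (8/10) = 4/5; P(data | bag D) = (4/5) = 4/5.
Weighting by the prior gives 1/3 · 1/12 = 1/36, 1/3 · 5/8 = 5/24, 1/9 · 4/5 = 4/45, 2/9 · 4/5 = 8/45; with total 181/360.
Hence P(bag D | data) = (8/45) / (181/360) = 64/181.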